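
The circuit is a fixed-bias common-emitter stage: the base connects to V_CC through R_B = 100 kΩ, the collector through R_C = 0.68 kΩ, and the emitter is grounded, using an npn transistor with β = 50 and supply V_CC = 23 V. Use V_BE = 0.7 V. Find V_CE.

Base loop: V_CC = I_B·R_B + V_BE, so I_B = (23 − 0.7)/100 kΩ = 0.223 mA.
In the active region I_C = β·I_B = 50 × 0.223 = 11.2 mA.
Collector loop: V_CE = V_CC − I_C·R_C = 23 − 11.2×0.68 = 15.4 V.
Since V_CE = 15.4 V > V_CE(sat) ≈ 0.2 V, the transistor is in the active region as assumed.

V_CE ≈ 15 V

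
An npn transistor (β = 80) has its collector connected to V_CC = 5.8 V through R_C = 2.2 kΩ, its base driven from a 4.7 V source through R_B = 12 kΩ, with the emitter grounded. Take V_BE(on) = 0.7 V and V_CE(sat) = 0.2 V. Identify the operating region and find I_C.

saturation; I_C ≈ 2.5 mA

Assume active: I_B = (4.7 − 0.7)/12 = 0.333 mA, giving I_C = β·I_B = 26.7 mA.
But then V_CE = 5.8 − 26.7×2.2 = -52.9 V < V_CE(sat) = 0.2 V — impossible in the active region.
So the transistor is saturated. With V_CE = 0.2 V, I_C = (V_CC − 0.2)/R_C = 5.6/2.2 = 2.55 mA.
Check: β·I_B = 26.7 mA > I_C = 2.55 mA, confirming saturation.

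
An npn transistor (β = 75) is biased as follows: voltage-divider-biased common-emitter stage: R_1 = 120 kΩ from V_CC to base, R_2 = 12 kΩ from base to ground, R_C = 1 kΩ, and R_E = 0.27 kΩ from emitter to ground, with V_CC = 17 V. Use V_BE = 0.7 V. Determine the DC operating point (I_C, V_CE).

I_C ≈ 2 mA, V_CE ≈ 14 V

Thevenize the base divider: V_Th = V_CC·R_2/(R_1+R_2) = 17×12/132 = 1.55 V, R_Th = R_1‖R_2 = 10.9 kΩ.
Base-emitter loop: V_Th = I_B·R_Th + V_BE + (β+1)I_B·R_E, so I_B = (1.55 − 0.7) / (10.9 + 76×0.27) = 0.0269 mA.
I_C = β·I_B = 75×0.0269 = 2.02 mA, and I_E = (β+1)I_B = 2.04 mA.
V_CE = V_CC − I_C·R_C − I_E·R_E = 17 − 2.02×1 − 2.04×0.27 = 14.4 V.
V_CE = 14.4 V > 0.2 V confirms active-region operation.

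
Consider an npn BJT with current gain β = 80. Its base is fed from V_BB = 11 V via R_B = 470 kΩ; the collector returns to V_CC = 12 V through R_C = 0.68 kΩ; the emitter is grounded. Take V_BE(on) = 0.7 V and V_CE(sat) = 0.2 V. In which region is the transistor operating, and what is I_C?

active; I_C ≈ 1.8 mA

Assume active. Base-emitter loop: I_B = (V_BB − V_BE)/R_B = (11 − 0.7)/470 = 0.0219 mA.
I_C = β·I_B = 80×0.0219 = 1.75 mA.
V_CE = V_CC − I_C·R_C = 12 − 1.75×0.68 = 10.8 V > V_CE(sat), so the active-region assumption holds.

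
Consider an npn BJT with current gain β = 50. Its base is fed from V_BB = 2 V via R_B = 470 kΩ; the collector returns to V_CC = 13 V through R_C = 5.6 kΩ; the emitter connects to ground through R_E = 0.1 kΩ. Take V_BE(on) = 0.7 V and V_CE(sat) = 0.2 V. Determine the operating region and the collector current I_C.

active; I_C ≈ 0.14 mA

Assume active. Base-emitter loop: I_B = (V_BB − V_BE)/(R_B + (β+1)R_E) = (2 − 0.7)/(470 + 51×0.1) = 0.00274 mA.
I_C = β·I_B = 50×0.00274 = 0.137 mA.
V_CE = V_CC − I_C·R_C − I_E·R_E = 13 − 0.137×5.6 − 0.14×0.1 = 12.2 V > V_CE(sat), so the active-region assumption holds.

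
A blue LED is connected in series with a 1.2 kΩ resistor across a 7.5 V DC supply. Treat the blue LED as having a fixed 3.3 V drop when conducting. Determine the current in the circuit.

KVL around the loop: 7.5 = V_D + I·R = 3.3 + I × 1.2 kΩ.
So I = (7.5 − 3.3) / 1.2 kΩ = 4.2 / 1.2 = 3.5 mA.

I ≈ 3.5 mA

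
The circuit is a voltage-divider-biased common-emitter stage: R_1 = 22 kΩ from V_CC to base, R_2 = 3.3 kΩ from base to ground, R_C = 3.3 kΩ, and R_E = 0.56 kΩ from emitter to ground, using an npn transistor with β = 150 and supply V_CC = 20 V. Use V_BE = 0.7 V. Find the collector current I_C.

I_C ≈ 3.3 mA

Thevenize the base divider: V_Th = V_CC·R_2/(R_1+R_2) = 20×3.3/25.3 = 2.61 V, R_Th = R_1‖R_2 = 2.87 kΩ.
Base-emitter loop: V_Th = I_B·R_Th + V_BE + (β+1)I_B·R_E, so I_B = (2.61 − 0.7) / (2.87 + 151×0.56) = 0.0218 mA.
I_C = β·I_B = 150×0.0218 = 3.27 mA, and I_E = (β+1)I_B = 3.3 mA.
V_CE = V_CC − I_C·R_C − I_E·R_E = 20 − 3.27×3.3 − 3.3×0.56 = 7.35 V.
V_CE = 7.35 V > 0.2 V confirms active-region operation.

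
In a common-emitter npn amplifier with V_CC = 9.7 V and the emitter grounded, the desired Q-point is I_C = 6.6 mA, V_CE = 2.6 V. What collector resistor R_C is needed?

Collector loop: V_CC = I_C·R_C + V_CE.
R_C = (V_CC − V_CE)/I_C = (9.7 − 2.6)/6.6 = 1.08 kΩ.

R_C ≈ 1.1 kΩ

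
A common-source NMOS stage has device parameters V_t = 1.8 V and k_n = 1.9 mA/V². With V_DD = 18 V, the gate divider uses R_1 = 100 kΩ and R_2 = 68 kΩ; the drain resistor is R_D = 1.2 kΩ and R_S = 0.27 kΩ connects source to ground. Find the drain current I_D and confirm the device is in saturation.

V_G = V_DD·R_2/(R_1+R_2) = 18×68/168 = 7.29 V.
Assume saturation: I_D = (k_n/2)(V_GS − V_t)² with V_GS = V_G − I_D·R_S = 7.29 − 0.27·I_D.
Substituting gives 0.0693·I_D² − 3.81·I_D + 28.6 = 0, with roots I_D = 8.95 or 46.1 mA.
The root I_D = 46.1 mA gives V_GS = -5.17 V ≤ V_t, so take I_D = 8.95 mA.
Then V_GS = 4.87 V and V_DS = V_DD − I_D(R_D+R_S) = 18 − 8.95×1.47 = 4.84 V.
Saturation requires V_DS ≥ V_GS − V_t = 3.07 V; 4.84 ≥ 3.07 ✓.

I_D ≈ 8.9 mA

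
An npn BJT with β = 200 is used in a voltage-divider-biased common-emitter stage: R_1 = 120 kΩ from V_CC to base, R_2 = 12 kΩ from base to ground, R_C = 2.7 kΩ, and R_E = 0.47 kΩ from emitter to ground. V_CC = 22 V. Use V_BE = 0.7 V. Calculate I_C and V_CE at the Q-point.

I_C ≈ 2.5 mA, V_CE ≈ 14 V

Thevenize the base divider: V_Th = V_CC·R_2/(R_1+R_2) = 22×12/132 = 2 V, R_Th = R_1‖R_2 = 10.9 kΩ.
Base-emitter loop: V_Th = I_B·R_Th + V_BE + (β+1)I_B·R_E, so I_B = (2 − 0.7) / (10.9 + 201×0.47) = 0.0123 mA.
I_C = β·I_B = 200×0.0123 = 2.47 mA, and I_E = (β+1)I_B = 2.48 mA.
V_CE = V_CC − I_C·R_C − I_E·R_E = 22 − 2.47×2.7 − 2.48×0.47 = 14.2 V.
V_CE = 14.2 V > 0.2 V confirms active-region operation.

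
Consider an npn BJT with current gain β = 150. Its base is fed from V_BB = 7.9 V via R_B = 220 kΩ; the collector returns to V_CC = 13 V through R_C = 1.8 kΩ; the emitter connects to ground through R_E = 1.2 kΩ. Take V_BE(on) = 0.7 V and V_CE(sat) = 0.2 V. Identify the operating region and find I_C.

Assume active. Base-emitter loop: I_B = (V_BB − V_BE)/(R_B + (β+1)R_E) = (7.9 − 0.7)/(220 + 151×1.2) = 0.0179 mA.
I_C = β·I_B = 150×0.0179 = 2.69 mA.
V_CE = V_CC − I_C·R_C − I_E·R_E = 13 − 2.69×1.8 − 2.71×1.2 = 4.9 V > V_CE(sat), so the active-region assumption holds.

active; I_C ≈ 2.7 mA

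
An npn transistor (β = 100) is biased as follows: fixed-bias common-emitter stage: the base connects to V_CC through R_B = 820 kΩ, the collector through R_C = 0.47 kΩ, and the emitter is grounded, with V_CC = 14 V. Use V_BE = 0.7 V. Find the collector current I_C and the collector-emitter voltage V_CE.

Base loop: V_CC = I_B·R_B + V_BE, so I_B = (14 − 0.7)/820 kΩ = 0.0162 mA.
In the active region I_C = β·I_B = 100 × 0.0162 = 1.62 mA.
Collector loop: V_CE = V_CC − I_C·R_C = 14 − 1.62×0.47 = 13.2 V.
Since V_CE = 13.2 V > V_CE(sat) ≈ 0.2 V, the transistor is in the active region as assumed.

I_C ≈ 1.6 mA, V_CE ≈ 13 V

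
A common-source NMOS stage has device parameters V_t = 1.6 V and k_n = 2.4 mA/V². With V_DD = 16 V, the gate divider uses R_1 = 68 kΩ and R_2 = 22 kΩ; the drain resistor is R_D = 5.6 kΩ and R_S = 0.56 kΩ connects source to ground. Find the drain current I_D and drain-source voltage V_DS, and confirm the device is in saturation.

V_G = V_DD·R_2/(R_1+R_2) = 16×22/90 = 3.91 V.
Assume saturation: I_D = (k_n/2)(V_GS − V_t)² with V_GS = V_G − I_D·R_S = 3.91 − 0.56·I_D.
Substituting gives 0.376·I_D² − 4.11·I_D + 6.41 = 0, with roots I_D = 1.89 or 9.02 mA.
The root I_D = 9.02 mA gives V_GS = -1.14 V ≤ V_t, so take I_D = 1.89 mA.
Then V_GS = 2.85 V and V_DS = V_DD − I_D(R_D+R_S) = 16 − 1.89×6.16 = 4.37 V.
Saturation requires V_DS ≥ V_GS − V_t = 1.25 V; 4.37 ≥ 1.25 ✓.

I_D ≈ 1.9 mA, V_DS ≈ 4.4 V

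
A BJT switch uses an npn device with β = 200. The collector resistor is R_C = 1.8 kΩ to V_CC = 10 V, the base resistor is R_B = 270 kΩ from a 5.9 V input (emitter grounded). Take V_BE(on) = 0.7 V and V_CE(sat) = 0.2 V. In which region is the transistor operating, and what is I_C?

Assume active. Base-emitter loop: I_B = (V_BB − V_BE)/R_B = (5.9 − 0.7)/270 = 0.0193 mA.
I_C = β·I_B = 200×0.0193 = 3.85 mA.
V_CE = V_CC − I_C·R_C = 10 − 3.85×1.8 = 3.07 V > V_CE(sat), so the active-region assumption holds.

active; I_C ≈ 3.9 mA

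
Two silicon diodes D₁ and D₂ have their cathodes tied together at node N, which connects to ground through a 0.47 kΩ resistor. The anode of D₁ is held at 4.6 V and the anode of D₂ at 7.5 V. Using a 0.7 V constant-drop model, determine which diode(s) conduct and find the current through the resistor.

Assume both conduct. Then node N would need to be at both 4.6−0.7 = 3.9 V and 7.5−0.7 = 6.8 V, which is impossible.
Assume only D₂ conducts: V_N = 7.5 − 0.7 = 6.8 V, so I_R = 6.8/0.47 = 14.5 mA.
Check D₁: its anode-to-cathode voltage is 4.6 − 6.8 = -2.2 V < 0.7 V, so it is off. The assumption is consistent.

Only D₂ conducts; I_R ≈ 14 mA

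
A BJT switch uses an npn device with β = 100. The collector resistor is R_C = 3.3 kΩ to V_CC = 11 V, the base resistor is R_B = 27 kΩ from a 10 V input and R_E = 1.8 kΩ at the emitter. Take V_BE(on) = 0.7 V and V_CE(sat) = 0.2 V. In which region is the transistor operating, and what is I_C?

saturation; I_C ≈ 2 mA

Assume active: I_B = (10 − 0.7)/(27 + 101×1.8) = 0.0445 mA, I_C = β·I_B = 4.45 mA.
Then V_CE = 11 − 4.45×3.3 − 4.5×1.8 = -11.8 V < 0.2 V — the active assumption fails.
Re-solve with V_CE = 0.2 V. KCL at the emitter: V_E/R_E = (V_BB−0.7−V_E)/R_B + (V_CC−0.2−V_E)/R_C, giving V_E = 4.04 V.
I_C = (V_CC − 0.2 − V_E)/R_C = (10.8 − 4.04)/3.3 = 2.05 mA.
Check: I_B = (9.3 − 4.04)/27 = 0.195 mA, and β·I_B = 19.5 mA > I_C, confirming saturation.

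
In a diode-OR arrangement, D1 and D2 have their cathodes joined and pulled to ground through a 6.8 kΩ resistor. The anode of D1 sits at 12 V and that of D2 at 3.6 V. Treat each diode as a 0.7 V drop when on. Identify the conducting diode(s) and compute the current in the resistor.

Assume both conduct. Then node N would need to be at both 12−0.7 = 11.3 V and 3.6−0.7 = 2.9 V, which is impossible.
Assume only D1 conducts: V_N = 12 − 0.7 = 11.3 V, so I_R = 11.3/6.8 = 1.66 mA.
Check D2: its anode-to-cathode voltage is 3.6 − 11.3 = -7.7 V < 0.7 V, so it is off. The assumption is consistent.

Only D1 conducts; I_R ≈ 1.7 mA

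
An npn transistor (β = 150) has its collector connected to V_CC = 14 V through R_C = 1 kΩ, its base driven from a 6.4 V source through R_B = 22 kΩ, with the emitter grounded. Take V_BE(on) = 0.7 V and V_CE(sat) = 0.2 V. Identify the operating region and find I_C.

Assume active: I_B = (6.4 − 0.7)/22 = 0.259 mA, giving I_C = β·I_B = 38.9 mA.
But then V_CE = 14 − 38.9×1 = -24.9 V < V_CE(sat) = 0.2 V — impossible in the active region.
So the transistor is saturated. With V_CE = 0.2 V, I_C = (V_CC − 0.2)/R_C = 13.8/1 = 13.8 mA.
Check: β·I_B = 38.9 mA > I_C = 13.8 mA, confirming saturation.

saturation; I_C ≈ 14 mA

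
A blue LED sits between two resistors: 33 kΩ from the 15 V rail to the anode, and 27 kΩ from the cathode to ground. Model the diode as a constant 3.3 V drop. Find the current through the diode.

I ≈ 0.19 mA

The two resistors are in series with the diode, so KVL gives 15 = I·33 + 3.3 + I·27.
I = (15 − 3.3) / (33 + 27) kΩ = 11.7 / 60 = 0.195 mA.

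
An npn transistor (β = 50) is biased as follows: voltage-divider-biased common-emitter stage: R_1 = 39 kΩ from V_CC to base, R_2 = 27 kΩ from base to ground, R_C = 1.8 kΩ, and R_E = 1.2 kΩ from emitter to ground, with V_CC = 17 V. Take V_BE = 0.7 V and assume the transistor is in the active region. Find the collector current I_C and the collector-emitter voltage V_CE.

Thevenize the base divider: V_Th = V_CC·R_2/(R_1+R_2) = 17×27/66 = 6.95 V, R_Th = R_1‖R_2 = 16 kΩ.
Base-emitter loop: V_Th = I_B·R_Th + V_BE + (β+1)I_B·R_E, so I_B = (6.95 − 0.7) / (16 + 51×1.2) = 0.0811 mA.
I_C = β·I_B = 50×0.0811 = 4.05 mA, and I_E = (β+1)I_B = 4.13 mA.
V_CE = V_CC − I_C·R_C − I_E·R_E = 17 − 4.05×1.8 − 4.13×1.2 = 4.74 V.
V_CE = 4.74 V > 0.2 V confirms active-region operation.

I_C ≈ 4.1 mA, V_CE ≈ 4.7 V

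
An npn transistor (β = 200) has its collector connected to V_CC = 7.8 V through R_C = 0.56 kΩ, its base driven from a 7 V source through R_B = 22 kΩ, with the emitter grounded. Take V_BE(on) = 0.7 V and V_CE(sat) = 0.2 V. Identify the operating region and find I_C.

saturation; I_C ≈ 14 mA

Assume active: I_B = (7 − 0.7)/22 = 0.286 mA, giving I_C = β·I_B = 57.3 mA.
But then V_CE = 7.8 − 57.3×0.56 = -24.3 V < V_CE(sat) = 0.2 V — impossible in the active region.
So the transistor is saturated. With V_CE = 0.2 V, I_C = (V_CC − 0.2)/R_C = 7.6/0.56 = 13.6 mA.
Check: β·I_B = 57.3 mA > I_C = 13.6 mA, confirming saturation.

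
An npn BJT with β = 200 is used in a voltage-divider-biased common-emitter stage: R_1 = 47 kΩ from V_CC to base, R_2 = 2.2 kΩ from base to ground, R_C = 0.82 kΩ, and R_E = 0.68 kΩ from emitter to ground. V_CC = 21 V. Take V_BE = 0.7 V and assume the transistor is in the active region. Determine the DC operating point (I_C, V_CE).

I_C ≈ 0.34 mA, V_CE ≈ 20 V

Thevenize the base divider: V_Th = V_CC·R_2/(R_1+R_2) = 21×2.2/49.2 = 0.939 V, R_Th = R_1‖R_2 = 2.1 kΩ.
Base-emitter loop: V_Th = I_B·R_Th + V_BE + (β+1)I_B·R_E, so I_B = (0.939 − 0.7) / (2.1 + 201×0.68) = 0.00172 mA.
I_C = β·I_B = 200×0.00172 = 0.344 mA, and I_E = (β+1)I_B = 0.346 mA.
V_CE = V_CC − I_C·R_C − I_E·R_E = 21 − 0.344×0.82 − 0.346×0.68 = 20.5 V.
V_CE = 20.5 V > 0.2 V confirms active-region operation.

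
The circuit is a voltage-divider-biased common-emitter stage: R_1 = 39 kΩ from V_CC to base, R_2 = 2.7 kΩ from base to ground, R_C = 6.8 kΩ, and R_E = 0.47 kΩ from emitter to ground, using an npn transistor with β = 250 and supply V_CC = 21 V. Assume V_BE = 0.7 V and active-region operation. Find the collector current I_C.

Thevenize the base divider: V_Th = V_CC·R_2/(R_1+R_2) = 21×2.7/41.7 = 1.36 V, R_Th = R_1‖R_2 = 2.53 kΩ.
Base-emitter loop: V_Th = I_B·R_Th + V_BE + (β+1)I_B·R_E, so I_B = (1.36 − 0.7) / (2.53 + 251×0.47) = 0.00548 mA.
I_C = β·I_B = 250×0.00548 = 1.37 mA, and I_E = (β+1)I_B = 1.37 mA.
V_CE = V_CC − I_C·R_C − I_E·R_E = 21 − 1.37×6.8 − 1.37×0.47 = 11 V.
V_CE = 11 V > 0.2 V confirms active-region operation.

I_C ≈ 1.4 mA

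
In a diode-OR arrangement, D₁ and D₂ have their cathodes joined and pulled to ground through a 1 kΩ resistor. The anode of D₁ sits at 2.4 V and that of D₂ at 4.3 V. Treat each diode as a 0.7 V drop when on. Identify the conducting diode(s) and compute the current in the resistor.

Assume both conduct. Then node N would need to be at both 2.4−0.7 = 1.7 V and 4.3−0.7 = 3.6 V, which is impossible.
Assume only D₂ conducts: V_N = 4.3 − 0.7 = 3.6 V, so I_R = 3.6/1 = 3.6 mA.
Check D₁: its anode-to-cathode voltage is 2.4 − 3.6 = -1.2 V < 0.7 V, so it is off. The assumption is consistent.

Only D₂ conducts; I_R ≈ 3.6 mA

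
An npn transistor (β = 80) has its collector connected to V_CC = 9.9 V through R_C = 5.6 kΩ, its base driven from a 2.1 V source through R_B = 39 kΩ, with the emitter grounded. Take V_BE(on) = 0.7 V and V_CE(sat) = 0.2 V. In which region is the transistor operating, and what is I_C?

Assume active: I_B = (2.1 − 0.7)/39 = 0.0359 mA, giving I_C = β·I_B = 2.87 mA.
But then V_CE = 9.9 − 2.87×5.6 = -6.18 V < V_CE(sat) = 0.2 V — impossible in the active region.
So the transistor is saturated. With V_CE = 0.2 V, I_C = (V_CC − 0.2)/R_C = 9.7/5.6 = 1.73 mA.
Check: β·I_B = 2.87 mA > I_C = 1.73 mA, confirming saturation.

saturation; I_C ≈ 1.7 mA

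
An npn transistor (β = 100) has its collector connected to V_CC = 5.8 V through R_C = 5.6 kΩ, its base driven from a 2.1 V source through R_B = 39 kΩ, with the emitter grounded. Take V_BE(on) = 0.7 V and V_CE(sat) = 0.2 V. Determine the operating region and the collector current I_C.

saturation; I_C ≈ 1 mA

Assume active: I_B = (2.1 − 0.7)/39 = 0.0359 mA, giving I_C = β·I_B = 3.59 mA.
But then V_CE = 5.8 − 3.59×5.6 = -14.3 V < V_CE(sat) = 0.2 V — impossible in the active region.
So the transistor is saturated. With V_CE = 0.2 V, I_C = (V_CC − 0.2)/R_C = 5.6/5.6 = 1 mA.
Check: β·I_B = 3.59 mA > I_C = 1 mA, confirming saturation.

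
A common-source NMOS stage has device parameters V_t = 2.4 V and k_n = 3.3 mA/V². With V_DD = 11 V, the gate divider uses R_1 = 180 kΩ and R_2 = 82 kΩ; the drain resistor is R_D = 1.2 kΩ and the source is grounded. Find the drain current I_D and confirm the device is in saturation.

I_D ≈ 1.8 mA

V_G = V_DD·R_2/(R_1+R_2) = 11×82/262 = 3.44 V. With the source grounded, V_GS = V_G = 3.44 V.
Assume saturation: I_D = (k_n/2)(V_GS − V_t)² = (3.3/2)×(3.44 − 2.4)² = 1.65×1.04² = 1.79 mA.
V_DS = V_DD − I_D·R_D = 11 − 1.79×1.2 = 8.85 V.
Saturation requires V_DS ≥ V_GS − V_t = 1.04 V; 8.85 ≥ 1.04 ✓.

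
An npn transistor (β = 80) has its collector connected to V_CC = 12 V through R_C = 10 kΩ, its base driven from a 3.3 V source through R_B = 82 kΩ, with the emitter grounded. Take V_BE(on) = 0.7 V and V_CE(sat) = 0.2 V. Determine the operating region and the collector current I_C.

saturation; I_C ≈ 1.2 mA

Assume active: I_B = (3.3 − 0.7)/82 = 0.0317 mA, giving I_C = β·I_B = 2.54 mA.
But then V_CE = 12 − 2.54×10 = -13.4 V < V_CE(sat) = 0.2 V — impossible in the active region.
So the transistor is saturated. With V_CE = 0.2 V, I_C = (V_CC − 0.2)/R_C = 11.8/10 = 1.18 mA.
Check: β·I_B = 2.54 mA > I_C = 1.18 mA, confirming saturation.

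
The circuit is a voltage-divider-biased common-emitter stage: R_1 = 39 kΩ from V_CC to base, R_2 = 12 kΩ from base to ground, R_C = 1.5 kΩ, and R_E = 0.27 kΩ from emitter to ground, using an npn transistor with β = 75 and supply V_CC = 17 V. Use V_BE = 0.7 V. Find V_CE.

Thevenize the base divider: V_Th = V_CC·R_2/(R_1+R_2) = 17×12/51 = 4 V, R_Th = R_1‖R_2 = 9.18 kΩ.
Base-emitter loop: V_Th = I_B·R_Th + V_BE + (β+1)I_B·R_E, so I_B = (4 − 0.7) / (9.18 + 76×0.27) = 0.111 mA.
I_C = β·I_B = 75×0.111 = 8.33 mA, and I_E = (β+1)I_B = 8.45 mA.
V_CE = V_CC − I_C·R_C − I_E·R_E = 17 − 8.33×1.5 − 8.45×0.27 = 2.22 V.
V_CE = 2.22 V > 0.2 V confirms active-region operation.

V_CE ≈ 2.2 V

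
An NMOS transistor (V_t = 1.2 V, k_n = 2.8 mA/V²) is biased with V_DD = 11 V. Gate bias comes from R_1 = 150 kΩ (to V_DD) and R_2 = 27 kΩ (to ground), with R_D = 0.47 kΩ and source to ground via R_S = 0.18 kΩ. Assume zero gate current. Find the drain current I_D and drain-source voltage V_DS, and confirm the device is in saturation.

I_D ≈ 0.26 mA, V_DS ≈ 11 V

V_G = V_DD·R_2/(R_1+R_2) = 11×27/177 = 1.68 V.
Assume saturation: I_D = (k_n/2)(V_GS − V_t)² with V_GS = V_G − I_D·R_S = 1.68 − 0.18·I_D.
Substituting gives 0.0454·I_D² − 1.24·I_D + 0.32 = 0, with roots I_D = 0.26 or 27.1 mA.
The root I_D = 27.1 mA gives V_GS = -3.2 V ≤ V_t, so take I_D = 0.26 mA.
Then V_GS = 1.63 V and V_DS = V_DD − I_D(R_D+R_S) = 11 − 0.26×0.65 = 10.8 V.
Saturation requires V_DS ≥ V_GS − V_t = 0.431 V; 10.8 ≥ 0.431 ✓.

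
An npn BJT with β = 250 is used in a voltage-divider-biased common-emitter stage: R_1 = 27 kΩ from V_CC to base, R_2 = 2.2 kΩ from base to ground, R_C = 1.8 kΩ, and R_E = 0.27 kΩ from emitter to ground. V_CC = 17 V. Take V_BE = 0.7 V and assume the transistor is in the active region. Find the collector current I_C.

I_C ≈ 2.1 mA

Thevenize the base divider: V_Th = V_CC·R_2/(R_1+R_2) = 17×2.2/29.2 = 1.28 V, R_Th = R_1‖R_2 = 2.03 kΩ.
Base-emitter loop: V_Th = I_B·R_Th + V_BE + (β+1)I_B·R_E, so I_B = (1.28 − 0.7) / (2.03 + 251×0.27) = 0.00832 mA.
I_C = β·I_B = 250×0.00832 = 2.08 mA, and I_E = (β+1)I_B = 2.09 mA.
V_CE = V_CC − I_C·R_C − I_E·R_E = 17 − 2.08×1.8 − 2.09×0.27 = 12.7 V.
V_CE = 12.7 V > 0.2 V confirms active-region operation.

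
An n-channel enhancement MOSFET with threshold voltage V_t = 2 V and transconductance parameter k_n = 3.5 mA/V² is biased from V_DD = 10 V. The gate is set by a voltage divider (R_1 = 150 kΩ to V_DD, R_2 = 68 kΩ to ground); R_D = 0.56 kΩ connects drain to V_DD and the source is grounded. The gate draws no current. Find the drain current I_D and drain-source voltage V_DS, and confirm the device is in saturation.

V_G = V_DD·R_2/(R_1+R_2) = 10×68/218 = 3.12 V. With the source grounded, V_GS = V_G = 3.12 V.
Assume saturation: I_D = (k_n/2)(V_GS − V_t)² = (3.5/2)×(3.12 − 2)² = 1.75×1.12² = 2.19 mA.
V_DS = V_DD − I_D·R_D = 10 − 2.19×0.56 = 8.77 V.
Saturation requires V_DS ≥ V_GS − V_t = 1.12 V; 8.77 ≥ 1.12 ✓.

I_D ≈ 2.2 mA, V_DS ≈ 8.8 V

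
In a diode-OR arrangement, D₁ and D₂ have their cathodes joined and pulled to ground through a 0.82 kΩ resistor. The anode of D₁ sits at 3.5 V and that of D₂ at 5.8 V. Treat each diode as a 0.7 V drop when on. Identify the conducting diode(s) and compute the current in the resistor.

Only D₂ conducts; I_R ≈ 6.2 mA

Assume both conduct. Then node N would need to be at both 3.5−0.7 = 2.8 V and 5.8−0.7 = 5.1 V, which is impossible.
Assume only D₂ conducts: V_N = 5.8 − 0.7 = 5.1 V, so I_R = 5.1/0.82 = 6.22 mA.
Check D₁: its anode-to-cathode voltage is 3.5 − 5.1 = -1.6 V < 0.7 V, so it is off. The assumption is consistent.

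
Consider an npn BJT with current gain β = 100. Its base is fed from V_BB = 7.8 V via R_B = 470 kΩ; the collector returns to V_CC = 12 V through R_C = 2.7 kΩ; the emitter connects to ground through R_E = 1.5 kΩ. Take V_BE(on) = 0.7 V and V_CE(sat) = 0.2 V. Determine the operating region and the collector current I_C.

active; I_C ≈ 1.1 mA

Assume active. Base-emitter loop: I_B = (V_BB − V_BE)/(R_B + (β+1)R_E) = (7.8 − 0.7)/(470 + 101×1.5) = 0.0114 mA.
I_C = β·I_B = 100×0.0114 = 1.14 mA.
V_CE = V_CC − I_C·R_C − I_E·R_E = 12 − 1.14×2.7 − 1.15×1.5 = 7.18 V > V_CE(sat), so the active-region assumption holds.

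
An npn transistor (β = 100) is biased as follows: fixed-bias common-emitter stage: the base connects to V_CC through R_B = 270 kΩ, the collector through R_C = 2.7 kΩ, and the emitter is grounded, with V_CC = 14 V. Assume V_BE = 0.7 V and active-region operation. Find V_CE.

Base loop: V_CC = I_B·R_B + V_BE, so I_B = (14 − 0.7)/270 kΩ = 0.0493 mA.
In the active region I_C = β·I_B = 100 × 0.0493 = 4.93 mA.
Collector loop: V_CE = V_CC − I_C·R_C = 14 − 4.93×2.7 = 0.7 V.
Since V_CE = 0.7 V > V_CE(sat) ≈ 0.2 V, the transistor is in the active region as assumed.

V_CE ≈ 0.7 V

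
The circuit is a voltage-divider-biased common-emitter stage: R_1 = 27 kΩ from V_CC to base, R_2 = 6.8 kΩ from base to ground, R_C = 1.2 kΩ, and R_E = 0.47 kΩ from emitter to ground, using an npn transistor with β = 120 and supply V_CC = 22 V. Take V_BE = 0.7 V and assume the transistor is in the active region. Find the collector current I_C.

I_C ≈ 7.2 mA

Thevenize the base divider: V_Th = V_CC·R_2/(R_1+R_2) = 22×6.8/33.8 = 4.43 V, R_Th = R_1‖R_2 = 5.43 kΩ.
Base-emitter loop: V_Th = I_B·R_Th + V_BE + (β+1)I_B·R_E, so I_B = (4.43 − 0.7) / (5.43 + 121×0.47) = 0.0598 mA.
I_C = β·I_B = 120×0.0598 = 7.18 mA, and I_E = (β+1)I_B = 7.24 mA.
V_CE = V_CC − I_C·R_C − I_E·R_E = 22 − 7.18×1.2 − 7.24×0.47 = 9.99 V.
V_CE = 9.99 V > 0.2 V confirms active-region operation.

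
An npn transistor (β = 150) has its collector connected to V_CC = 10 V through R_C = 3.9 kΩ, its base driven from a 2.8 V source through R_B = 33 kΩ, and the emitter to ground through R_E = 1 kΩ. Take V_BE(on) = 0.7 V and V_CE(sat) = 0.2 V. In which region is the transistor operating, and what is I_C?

active; I_C ≈ 1.7 mA

Assume active. Base-emitter loop: I_B = (V_BB − V_BE)/(R_B + (β+1)R_E) = (2.8 − 0.7)/(33 + 151×1) = 0.0114 mA.
I_C = β·I_B = 150×0.0114 = 1.71 mA.
V_CE = V_CC − I_C·R_C − I_E·R_E = 10 − 1.71×3.9 − 1.72×1 = 1.6 V > V_CE(sat), so the active-region assumption holds.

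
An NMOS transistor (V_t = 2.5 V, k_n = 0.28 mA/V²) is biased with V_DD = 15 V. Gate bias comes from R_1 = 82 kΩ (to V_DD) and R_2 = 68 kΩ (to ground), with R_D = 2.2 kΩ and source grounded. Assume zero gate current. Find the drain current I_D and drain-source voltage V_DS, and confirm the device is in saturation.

V_G = V_DD·R_2/(R_1+R_2) = 15×68/150 = 6.8 V. With the source grounded, V_GS = V_G = 6.8 V.
Assume saturation: I_D = (k_n/2)(V_GS − V_t)² = (0.28/2)×(6.8 − 2.5)² = 0.14×4.3² = 2.59 mA.
V_DS = V_DD − I_D·R_D = 15 − 2.59×2.2 = 9.31 V.
Saturation requires V_DS ≥ V_GS − V_t = 4.3 V; 9.31 ≥ 4.3 ✓.

I_D ≈ 2.6 mA, V_DS ≈ 9.3 V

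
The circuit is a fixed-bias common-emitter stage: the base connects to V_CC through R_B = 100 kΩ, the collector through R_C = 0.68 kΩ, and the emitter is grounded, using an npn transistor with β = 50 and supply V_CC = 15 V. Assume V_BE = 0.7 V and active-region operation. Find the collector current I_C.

I_C ≈ 7.2 mA

Base loop: V_CC = I_B·R_B + V_BE, so I_B = (15 − 0.7)/100 kΩ = 0.143 mA.
In the active region I_C = β·I_B = 50 × 0.143 = 7.15 mA.
Collector loop: V_CE = V_CC − I_C·R_C = 15 − 7.15×0.68 = 10.1 V.
Since V_CE = 10.1 V > V_CE(sat) ≈ 0.2 V, the transistor is in the active region as assumed.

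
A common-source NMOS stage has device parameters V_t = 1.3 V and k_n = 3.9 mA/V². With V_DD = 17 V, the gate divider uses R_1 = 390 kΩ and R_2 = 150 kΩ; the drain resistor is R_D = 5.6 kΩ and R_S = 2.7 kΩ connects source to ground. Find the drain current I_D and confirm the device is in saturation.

I_D ≈ 1 mA

V_G = V_DD·R_2/(R_1+R_2) = 17×150/540 = 4.72 V.
Assume saturation: I_D = (k_n/2)(V_GS − V_t)² with V_GS = V_G − I_D·R_S = 4.72 − 2.7·I_D.
Substituting gives 14.2·I_D² − 37·I_D + 22.8 = 0, with roots I_D = 1 or 1.6 mA.
The root I_D = 1.6 mA gives V_GS = 0.393 V ≤ V_t, so take I_D = 1 mA.
Then V_GS = 2.02 V and V_DS = V_DD − I_D(R_D+R_S) = 17 − 1×8.3 = 8.68 V.
Saturation requires V_DS ≥ V_GS − V_t = 0.717 V; 8.68 ≥ 0.717 ✓.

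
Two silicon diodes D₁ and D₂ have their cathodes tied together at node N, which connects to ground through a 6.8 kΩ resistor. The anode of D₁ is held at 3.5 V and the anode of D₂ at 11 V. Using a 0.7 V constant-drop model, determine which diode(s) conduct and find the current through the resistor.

Only D₂ conducts; I_R ≈ 1.5 mA

Assume both conduct. Then node N would need to be at both 3.5−0.7 = 2.8 V and 11−0.7 = 10.3 V, which is impossible.
Assume only D₂ conducts: V_N = 11 − 0.7 = 10.3 V, so I_R = 10.3/6.8 = 1.51 mA.
Check D₁: its anode-to-cathode voltage is 3.5 − 10.3 = -6.8 V < 0.7 V, so it is off. The assumption is consistent.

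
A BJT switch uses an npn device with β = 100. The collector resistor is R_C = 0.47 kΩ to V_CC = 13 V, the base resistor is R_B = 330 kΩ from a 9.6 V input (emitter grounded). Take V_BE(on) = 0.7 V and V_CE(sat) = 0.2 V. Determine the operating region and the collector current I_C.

active; I_C ≈ 2.7 mA

Assume active. Base-emitter loop: I_B = (V_BB − V_BE)/R_B = (9.6 − 0.7)/330 = 0.027 mA.
I_C = β·I_B = 100×0.027 = 2.7 mA.
V_CE = V_CC − I_C·R_C = 13 − 2.7×0.47 = 11.7 V > V_CE(sat), so the active-region assumption holds.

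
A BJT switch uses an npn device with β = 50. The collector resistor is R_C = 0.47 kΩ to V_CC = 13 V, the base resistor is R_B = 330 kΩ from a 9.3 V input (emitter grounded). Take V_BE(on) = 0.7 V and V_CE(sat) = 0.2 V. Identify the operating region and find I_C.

active; I_C ≈ 1.3 mA

Assume active. Base-emitter loop: I_B = (V_BB − V_BE)/R_B = (9.3 − 0.7)/330 = 0.0261 mA.
I_C = β·I_B = 50×0.0261 = 1.3 mA.
V_CE = V_CC − I_C·R_C = 13 − 1.3×0.47 = 12.4 V > V_CE(sat), so the active-region assumption holds.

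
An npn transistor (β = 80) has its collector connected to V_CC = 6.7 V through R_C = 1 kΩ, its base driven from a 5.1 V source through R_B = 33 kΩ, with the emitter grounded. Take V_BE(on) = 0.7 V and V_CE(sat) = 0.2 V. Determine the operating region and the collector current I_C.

saturation; I_C ≈ 6.5 mA

Assume active: I_B = (5.1 − 0.7)/33 = 0.133 mA, giving I_C = β·I_B = 10.7 mA.
But then V_CE = 6.7 − 10.7×1 = -3.97 V < V_CE(sat) = 0.2 V — impossible in the active region.
So the transistor is saturated. With V_CE = 0.2 V, I_C = (V_CC − 0.2)/R_C = 6.5/1 = 6.5 mA.
Check: β·I_B = 10.7 mA > I_C = 6.5 mA, confirming saturation.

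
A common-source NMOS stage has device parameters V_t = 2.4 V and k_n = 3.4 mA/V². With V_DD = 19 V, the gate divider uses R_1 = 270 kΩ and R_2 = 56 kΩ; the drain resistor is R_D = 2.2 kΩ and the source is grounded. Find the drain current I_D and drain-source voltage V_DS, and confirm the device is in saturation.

V_G = V_DD·R_2/(R_1+R_2) = 19×56/326 = 3.26 V. With the source grounded, V_GS = V_G = 3.26 V.
Assume saturation: I_D = (k_n/2)(V_GS − V_t)² = (3.4/2)×(3.26 − 2.4)² = 1.7×0.864² = 1.27 mA.
V_DS = V_DD − I_D·R_D = 19 − 1.27×2.2 = 16.2 V.
Saturation requires V_DS ≥ V_GS − V_t = 0.864 V; 16.2 ≥ 0.864 ✓.

I_D ≈ 1.3 mA, V_DS ≈ 16 V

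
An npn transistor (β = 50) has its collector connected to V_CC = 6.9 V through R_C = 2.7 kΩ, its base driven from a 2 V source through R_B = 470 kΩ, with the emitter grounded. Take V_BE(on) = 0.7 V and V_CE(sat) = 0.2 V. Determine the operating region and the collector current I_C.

active; I_C ≈ 0.14 mA

Assume active. Base-emitter loop: I_B = (V_BB − V_BE)/R_B = (2 − 0.7)/470 = 0.00277 mA.
I_C = β·I_B = 50×0.00277 = 0.138 mA.
V_CE = V_CC − I_C·R_C = 6.9 − 0.138×2.7 = 6.53 V > V_CE(sat), so the active-region assumption holds.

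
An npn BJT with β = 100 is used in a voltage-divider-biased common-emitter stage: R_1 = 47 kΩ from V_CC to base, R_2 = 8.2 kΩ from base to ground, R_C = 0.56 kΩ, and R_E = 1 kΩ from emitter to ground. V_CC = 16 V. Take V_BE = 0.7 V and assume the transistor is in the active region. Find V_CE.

Thevenize the base divider: V_Th = V_CC·R_2/(R_1+R_2) = 16×8.2/55.2 = 2.38 V, R_Th = R_1‖R_2 = 6.98 kΩ.
Base-emitter loop: V_Th = I_B·R_Th + V_BE + (β+1)I_B·R_E, so I_B = (2.38 − 0.7) / (6.98 + 101×1) = 0.0155 mA.
I_C = β·I_B = 100×0.0155 = 1.55 mA, and I_E = (β+1)I_B = 1.57 mA.
V_CE = V_CC − I_C·R_C − I_E·R_E = 16 − 1.55×0.56 − 1.57×1 = 13.6 V.
V_CE = 13.6 V > 0.2 V confirms active-region operation.

V_CE ≈ 14 V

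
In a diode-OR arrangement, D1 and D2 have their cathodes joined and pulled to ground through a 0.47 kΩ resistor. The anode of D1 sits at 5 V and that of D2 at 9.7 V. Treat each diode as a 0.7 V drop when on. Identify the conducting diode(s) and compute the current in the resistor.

Assume both conduct. Then node N would need to be at both 5−0.7 = 4.3 V and 9.7−0.7 = 9 V, which is impossible.
Assume only D2 conducts: V_N = 9.7 − 0.7 = 9 V, so I_R = 9/0.47 = 19.1 mA.
Check D1: its anode-to-cathode voltage is 5 − 9 = -4 V < 0.7 V, so it is off. The assumption is consistent.

Only D2 conducts; I_R ≈ 19 mA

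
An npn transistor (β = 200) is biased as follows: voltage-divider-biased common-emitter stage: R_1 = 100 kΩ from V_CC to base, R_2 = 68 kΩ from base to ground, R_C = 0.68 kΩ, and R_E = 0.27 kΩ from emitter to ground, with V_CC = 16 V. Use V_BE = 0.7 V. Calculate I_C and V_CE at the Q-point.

Thevenize the base divider: V_Th = V_CC·R_2/(R_1+R_2) = 16×68/168 = 6.48 V, R_Th = R_1‖R_2 = 40.5 kΩ.
Base-emitter loop: V_Th = I_B·R_Th + V_BE + (β+1)I_B·R_E, so I_B = (6.48 − 0.7) / (40.5 + 201×0.27) = 0.061 mA.
I_C = β·I_B = 200×0.061 = 12.2 mA, and I_E = (β+1)I_B = 12.3 mA.
V_CE = V_CC − I_C·R_C − I_E·R_E = 16 − 12.2×0.68 − 12.3×0.27 = 4.4 V.
V_CE = 4.4 V > 0.2 V confirms active-region operation.

I_C ≈ 12 mA, V_CE ≈ 4.4 V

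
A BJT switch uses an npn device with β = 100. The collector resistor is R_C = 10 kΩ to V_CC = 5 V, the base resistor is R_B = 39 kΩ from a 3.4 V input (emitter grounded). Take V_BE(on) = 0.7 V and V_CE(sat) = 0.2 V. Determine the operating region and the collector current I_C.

saturation; I_C ≈ 0.48 mA

Assume active: I_B = (3.4 − 0.7)/39 = 0.0692 mA, giving I_C = β·I_B = 6.92 mA.
But then V_CE = 5 − 6.92×10 = -64.2 V < V_CE(sat) = 0.2 V — impossible in the active region.
So the transistor is saturated. With V_CE = 0.2 V, I_C = (V_CC − 0.2)/R_C = 4.8/10 = 0.48 mA.
Check: β·I_B = 6.92 mA > I_C = 0.48 mA, confirming saturation.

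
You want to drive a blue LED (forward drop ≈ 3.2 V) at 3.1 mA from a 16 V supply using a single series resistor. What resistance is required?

R ≈ 4.1 kΩ

The resistor drops V_S − V_D = 16 − 3.2 = 12.8 V at 3.1 mA.
R = 12.8 V / 3.1 mA = 4.13 kΩ.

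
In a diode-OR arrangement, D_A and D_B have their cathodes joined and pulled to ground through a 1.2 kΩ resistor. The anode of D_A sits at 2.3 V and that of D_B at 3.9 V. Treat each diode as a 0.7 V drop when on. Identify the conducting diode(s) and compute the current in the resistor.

Only D_B conducts; I_R ≈ 2.7 mA

Assume both conduct. Then node N would need to be at both 2.3−0.7 = 1.6 V and 3.9−0.7 = 3.2 V, which is impossible.
Assume only D_B conducts: V_N = 3.9 − 0.7 = 3.2 V, so I_R = 3.2/1.2 = 2.67 mA.
Check D_A: its anode-to-cathode voltage is 2.3 − 3.2 = -0.9 V < 0.7 V, so it is off. The assumption is consistent.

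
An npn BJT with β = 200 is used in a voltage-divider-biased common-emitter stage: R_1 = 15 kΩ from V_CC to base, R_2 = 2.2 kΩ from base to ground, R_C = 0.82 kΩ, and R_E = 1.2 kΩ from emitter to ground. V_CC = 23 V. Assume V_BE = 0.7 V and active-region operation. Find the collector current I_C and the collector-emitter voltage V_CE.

Thevenize the base divider: V_Th = V_CC·R_2/(R_1+R_2) = 23×2.2/17.2 = 2.94 V, R_Th = R_1‖R_2 = 1.92 kΩ.
Base-emitter loop: V_Th = I_B·R_Th + V_BE + (β+1)I_B·R_E, so I_B = (2.94 − 0.7) / (1.92 + 201×1.2) = 0.00922 mA.
I_C = β·I_B = 200×0.00922 = 1.84 mA, and I_E = (β+1)I_B = 1.85 mA.
V_CE = V_CC − I_C·R_C − I_E·R_E = 23 − 1.84×0.82 − 1.85×1.2 = 19.3 V.
V_CE = 19.3 V > 0.2 V confirms active-region operation.

I_C ≈ 1.8 mA, V_CE ≈ 19 V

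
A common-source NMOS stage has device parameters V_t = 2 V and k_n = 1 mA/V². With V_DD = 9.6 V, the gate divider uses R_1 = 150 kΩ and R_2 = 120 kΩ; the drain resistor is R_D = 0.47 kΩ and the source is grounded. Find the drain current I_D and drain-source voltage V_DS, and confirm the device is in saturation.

I_D ≈ 2.6 mA, V_DS ≈ 8.4 V

V_G = V_DD·R_2/(R_1+R_2) = 9.6×120/270 = 4.27 V. With the source grounded, V_GS = V_G = 4.27 V.
Assume saturation: I_D = (k_n/2)(V_GS − V_t)² = (1/2)×(4.27 − 2)² = 0.5×2.27² = 2.57 mA.
V_DS = V_DD − I_D·R_D = 9.6 − 2.57×0.47 = 8.39 V.
Saturation requires V_DS ≥ V_GS − V_t = 2.27 V; 8.39 ≥ 2.27 ✓.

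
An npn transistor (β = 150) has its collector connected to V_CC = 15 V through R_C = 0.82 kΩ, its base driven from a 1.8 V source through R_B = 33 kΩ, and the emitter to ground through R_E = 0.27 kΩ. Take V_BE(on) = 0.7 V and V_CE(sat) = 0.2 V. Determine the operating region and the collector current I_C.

Assume active. Base-emitter loop: I_B = (V_BB − V_BE)/(R_B + (β+1)R_E) = (1.8 − 0.7)/(33 + 151×0.27) = 0.0149 mA.
I_C = β·I_B = 150×0.0149 = 2.24 mA.
V_CE = V_CC − I_C·R_C − I_E·R_E = 15 − 2.24×0.82 − 2.25×0.27 = 12.6 V > V_CE(sat), so the active-region assumption holds.

active; I_C ≈ 2.2 mA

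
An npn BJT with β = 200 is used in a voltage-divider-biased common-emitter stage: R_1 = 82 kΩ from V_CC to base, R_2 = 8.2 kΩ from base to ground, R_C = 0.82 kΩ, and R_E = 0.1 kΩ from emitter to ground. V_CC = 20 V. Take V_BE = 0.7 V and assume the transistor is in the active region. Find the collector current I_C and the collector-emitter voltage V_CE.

Thevenize the base divider: V_Th = V_CC·R_2/(R_1+R_2) = 20×8.2/90.2 = 1.82 V, R_Th = R_1‖R_2 = 7.45 kΩ.
Base-emitter loop: V_Th = I_B·R_Th + V_BE + (β+1)I_B·R_E, so I_B = (1.82 − 0.7) / (7.45 + 201×0.1) = 0.0406 mA.
I_C = β·I_B = 200×0.0406 = 8.12 mA, and I_E = (β+1)I_B = 8.16 mA.
V_CE = V_CC − I_C·R_C − I_E·R_E = 20 − 8.12×0.82 − 8.16×0.1 = 12.5 V.
V_CE = 12.5 V > 0.2 V confirms active-region operation.

I_C ≈ 8.1 mA, V_CE ≈ 13 V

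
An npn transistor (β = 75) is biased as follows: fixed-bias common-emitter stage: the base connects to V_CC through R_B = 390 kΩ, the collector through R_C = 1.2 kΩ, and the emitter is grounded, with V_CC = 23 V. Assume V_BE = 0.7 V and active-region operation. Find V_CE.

V_CE ≈ 18 V

Base loop: V_CC = I_B·R_B + V_BE, so I_B = (23 − 0.7)/390 kΩ = 0.0572 mA.
In the active region I_C = β·I_B = 75 × 0.0572 = 4.29 mA.
Collector loop: V_CE = V_CC − I_C·R_C = 23 − 4.29×1.2 = 17.9 V.
Since V_CE = 17.9 V > V_CE(sat) ≈ 0.2 V, the transistor is in the active region as assumed.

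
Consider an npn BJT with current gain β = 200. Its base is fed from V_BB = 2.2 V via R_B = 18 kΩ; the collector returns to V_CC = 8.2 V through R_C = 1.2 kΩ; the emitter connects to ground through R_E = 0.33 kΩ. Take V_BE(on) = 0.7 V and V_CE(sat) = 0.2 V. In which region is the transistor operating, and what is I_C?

Assume active. Base-emitter loop: I_B = (V_BB − V_BE)/(R_B + (β+1)R_E) = (2.2 − 0.7)/(18 + 201×0.33) = 0.0178 mA.
I_C = β·I_B = 200×0.0178 = 3.56 mA.
V_CE = V_CC − I_C·R_C − I_E·R_E = 8.2 − 3.56×1.2 − 3.58×0.33 = 2.75 V > V_CE(sat), so the active-region assumption holds.

active; I_C ≈ 3.6 mA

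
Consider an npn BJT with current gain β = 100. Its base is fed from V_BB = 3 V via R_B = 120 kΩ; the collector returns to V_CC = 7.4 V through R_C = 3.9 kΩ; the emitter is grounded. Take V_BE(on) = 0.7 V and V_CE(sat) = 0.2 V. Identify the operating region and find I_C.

saturation; I_C ≈ 1.8 mA

Assume active: I_B = (3 − 0.7)/120 = 0.0192 mA, giving I_C = β·I_B = 1.92 mA.
But then V_CE = 7.4 − 1.92×3.9 = -0.075 V < V_CE(sat) = 0.2 V — impossible in the active region.
So the transistor is saturated. With V_CE = 0.2 V, I_C = (V_CC − 0.2)/R_C = 7.2/3.9 = 1.85 mA.
Check: β·I_B = 1.92 mA > I_C = 1.85 mA, confirming saturation.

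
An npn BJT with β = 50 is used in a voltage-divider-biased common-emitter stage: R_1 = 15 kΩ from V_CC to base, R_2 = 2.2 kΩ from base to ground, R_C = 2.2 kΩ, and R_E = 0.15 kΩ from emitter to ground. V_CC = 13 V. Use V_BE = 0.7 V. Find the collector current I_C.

Thevenize the base divider: V_Th = V_CC·R_2/(R_1+R_2) = 13×2.2/17.2 = 1.66 V, R_Th = R_1‖R_2 = 1.92 kΩ.
Base-emitter loop: V_Th = I_B·R_Th + V_BE + (β+1)I_B·R_E, so I_B = (1.66 − 0.7) / (1.92 + 51×0.15) = 0.101 mA.
I_C = β·I_B = 50×0.101 = 5.03 mA, and I_E = (β+1)I_B = 5.13 mA.
V_CE = V_CC − I_C·R_C − I_E·R_E = 13 − 5.03×2.2 − 5.13×0.15 = 1.16 V.
V_CE = 1.16 V > 0.2 V confirms active-region operation.

I_C ≈ 5 mA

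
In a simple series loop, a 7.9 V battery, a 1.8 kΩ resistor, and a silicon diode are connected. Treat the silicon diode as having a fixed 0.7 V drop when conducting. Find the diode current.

KVL around the loop: 7.9 = V_D + I·R = 0.7 + I × 1.8 kΩ.
So I = (7.9 − 0.7) / 1.8 kΩ = 7.2 / 1.8 = 4 mA.

I ≈ 4 mA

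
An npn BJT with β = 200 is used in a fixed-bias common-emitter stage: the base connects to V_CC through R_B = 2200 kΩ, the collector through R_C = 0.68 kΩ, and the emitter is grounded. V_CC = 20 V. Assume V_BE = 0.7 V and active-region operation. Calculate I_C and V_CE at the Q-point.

Base loop: V_CC = I_B·R_B + V_BE, so I_B = (20 − 0.7)/2200 kΩ = 0.00877 mA.
In the active region I_C = β·I_B = 200 × 0.00877 = 1.75 mA.
Collector loop: V_CE = V_CC − I_C·R_C = 20 − 1.75×0.68 = 18.8 V.
Since V_CE = 18.8 V > V_CE(sat) ≈ 0.2 V, the transistor is in the active region as assumed.

I_C ≈ 1.8 mA, V_CE ≈ 19 V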